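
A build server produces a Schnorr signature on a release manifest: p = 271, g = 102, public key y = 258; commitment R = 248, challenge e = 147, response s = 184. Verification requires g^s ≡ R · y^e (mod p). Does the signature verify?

verifies

g^s mod p:
Squares mod 271: 102^1≡102, 102^2≡106, 102^4≡125, 102^8≡178, 102^16≡248, 102^32≡258, 102^64≡169, 102^128≡106
184 = 128 + 32 + 16 + 8, so 102^184 ≡ 106·258·248·178 ≡ 125 (mod 271)
R · y^e mod p:
Squares mod 271: 258^1≡258, 258^2≡169, 258^4≡106, 258^8≡125, 258^16≡178, 258^32≡248, 258^64≡258, 258^128≡169
147 = 128 + 16 + 2 + 1, so 258^147 ≡ 169·178·169·258 ≡ 242 (mod 271)
248·242 = 60016 ≡ 125 (mod 271)
125 ≡ 125 (mod 271); signature holds.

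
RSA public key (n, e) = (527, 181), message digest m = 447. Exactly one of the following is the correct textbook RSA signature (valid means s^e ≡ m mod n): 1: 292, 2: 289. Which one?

Candidate 1: 292^181 mod 527 = 447
  → matches m = 447
Candidate 2: 289^181 mod 527 = 289

1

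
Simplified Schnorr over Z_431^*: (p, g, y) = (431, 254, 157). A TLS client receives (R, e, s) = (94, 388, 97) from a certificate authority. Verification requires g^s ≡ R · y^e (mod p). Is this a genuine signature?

forged

g^s mod p:
254^97 mod 431 = 340
R · y^e mod p:
157^388 mod 431 = 106
94·106 = 9964 ≡ 51 (mod 431)
340 ≠ 51; the check fails.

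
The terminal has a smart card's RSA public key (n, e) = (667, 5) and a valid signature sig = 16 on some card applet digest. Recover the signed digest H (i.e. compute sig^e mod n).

Squares mod 667: sig^1≡16, sig^2≡256, sig^4≡170
5 = 4 + 1, so sig^5 ≡ 170·16 ≡ 52 (mod 667)

52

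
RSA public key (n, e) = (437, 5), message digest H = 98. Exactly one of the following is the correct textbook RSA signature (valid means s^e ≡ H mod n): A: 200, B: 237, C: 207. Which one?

A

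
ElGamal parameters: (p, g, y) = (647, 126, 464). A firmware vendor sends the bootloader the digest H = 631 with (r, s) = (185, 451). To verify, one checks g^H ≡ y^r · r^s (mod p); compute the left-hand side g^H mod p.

126^631 mod 647 = 78

78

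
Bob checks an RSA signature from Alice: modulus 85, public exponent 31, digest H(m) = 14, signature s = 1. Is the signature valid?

invalid

Squares mod 85: s^1≡1, s^2≡1, s^4≡1, s^8≡1, s^16≡1
31 = 16 + 8 + 4 + 2 + 1, so s^31 ≡ 1·1·1·1·1 ≡ 1 (mod 85)
1 ≠ 14, so verification fails.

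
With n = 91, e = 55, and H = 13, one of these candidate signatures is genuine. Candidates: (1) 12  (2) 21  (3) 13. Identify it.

3

Candidate 1: Squares mod 91: 12^1≡12, 12^2≡53, 12^4≡79, 12^8≡53, 12^16≡79, 12^32≡53; 55 = 32 + 16 + 4 + 2 + 1, so 12^55 ≡ 53·79·79·53·12 ≡ 12 (mod 91)
Candidate 2: Squares mod 91: 21^1≡21, 21^2≡77, 21^4≡14, 21^8≡14, 21^16≡14, 21^32≡14; 55 = 32 + 16 + 4 + 2 + 1, so 21^55 ≡ 14·14·14·77·21 ≡ 70 (mod 91)
Candidate 3: Squares mod 91: 13^1≡13, 13^2≡78, 13^4≡78, 13^8≡78, 13^16≡78, 13^32≡78; 55 = 32 + 16 + 4 + 2 + 1, so 13^55 ≡ 78·78·78·78·13 ≡ 13 (mod 91)
  → matches H = 13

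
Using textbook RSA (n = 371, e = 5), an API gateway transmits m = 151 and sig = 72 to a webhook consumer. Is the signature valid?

sig^2 ≡ 72^2 = 5184 ≡ 361
sig^4 ≡ 361^2 = 130321 ≡ 100
5 = 4 + 1, so sig^5 ≡ 100·72 ≡ 151 (mod 371)
151 = m, so the signature checks out.

valid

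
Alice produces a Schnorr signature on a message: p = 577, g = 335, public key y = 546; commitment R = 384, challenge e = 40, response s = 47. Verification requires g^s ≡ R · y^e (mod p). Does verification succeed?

g^s mod p:
335^2 = 112225 ≡ 287
335^4 ≡ 287^2 = 82369 ≡ 435
335^8 ≡ 435^2 = 189225 ≡ 546
335^16 ≡ 546^2 = 298116 ≡ 384
335^32 ≡ 384^2 = 147456 ≡ 321
47 = 32 + 8 + 4 + 2 + 1, so 335^47 ≡ 321·546·435·287·335 ≡ 287 (mod 577)
R · y^e mod p:
546^2 = 298116 ≡ 384
546^4 ≡ 384^2 = 147456 ≡ 321
546^8 ≡ 321^2 = 103041 ≡ 335
546^16 ≡ 335^2 = 112225 ≡ 287
546^32 ≡ 287^2 = 82369 ≡ 435
40 = 32 + 8, so 546^40 ≡ 435·335 ≡ 321 (mod 577)
384·321 = 123264 ≡ 363 (mod 577)
287 ≠ 363; the check fails.

fails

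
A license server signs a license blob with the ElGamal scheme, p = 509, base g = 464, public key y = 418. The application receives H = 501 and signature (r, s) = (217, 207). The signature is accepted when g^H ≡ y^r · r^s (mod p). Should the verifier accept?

Left side g^H mod p:
464^2 = 215296 ≡ 498
464^4 ≡ 498^2 = 248004 ≡ 121
464^8 ≡ 121^2 = 14641 ≡ 389
464^16 ≡ 389^2 = 151321 ≡ 148
464^32 ≡ 148^2 = 21904 ≡ 17
464^64 ≡ 17^2 = 289
464^128 ≡ 289^2 = 83521 ≡ 45
464^256 ≡ 45^2 = 2025 ≡ 498
501 = 256 + 128 + 64 + 32 + 16 + 4 + 1, so 464^501 ≡ 498·45·289·17·148·121·464 ≡ 64 (mod 509)
Right side y^r · r^s mod p:
418^2 = 174724 ≡ 137
418^4 ≡ 137^2 = 18769 ≡ 445
418^8 ≡ 445^2 = 198025 ≡ 24
418^16 ≡ 24^2 = 576 ≡ 67
418^32 ≡ 67^2 = 4489 ≡ 417
418^64 ≡ 417^2 = 173889 ≡ 320
418^128 ≡ 320^2 = 102400 ≡ 91
217 = 128 + 64 + 16 + 8 + 1, so 418^217 ≡ 91·320·67·24·418 ≡ 253 (mod 509)
217^2 = 47089 ≡ 261
217^4 ≡ 261^2 = 68121 ≡ 424
217^8 ≡ 424^2 = 179776 ≡ 99
217^16 ≡ 99^2 = 9801 ≡ 130
217^32 ≡ 130^2 = 16900 ≡ 103
217^64 ≡ 103^2 = 10609 ≡ 429
217^128 ≡ 429^2 = 184041 ≡ 292
207 = 128 + 64 + 8 + 4 + 2 + 1, so 217^207 ≡ 292·429·99·424·261·217 ≡ 220 (mod 509)
253·220 = 55660 ≡ 179 (mod 509)
64 ≠ 179, so verification fails.

reject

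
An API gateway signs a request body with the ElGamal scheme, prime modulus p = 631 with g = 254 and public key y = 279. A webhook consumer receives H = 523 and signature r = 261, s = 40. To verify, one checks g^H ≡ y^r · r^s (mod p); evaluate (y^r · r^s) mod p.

279^2 = 77841 ≡ 228
279^4 ≡ 228^2 = 51984 ≡ 242
279^8 ≡ 242^2 = 58564 ≡ 512
279^16 ≡ 512^2 = 262144 ≡ 279
279^32 ≡ 279^2 = 77841 ≡ 228
279^64 ≡ 228^2 = 51984 ≡ 242
279^128 ≡ 242^2 = 58564 ≡ 512
279^256 ≡ 512^2 = 262144 ≡ 279
261 = 256 + 4 + 1, so 279^261 ≡ 279·242·279 ≡ 279 (mod 631)
261^2 = 68121 ≡ 604
261^4 ≡ 604^2 = 364816 ≡ 98
261^8 ≡ 98^2 = 9604 ≡ 139
261^16 ≡ 139^2 = 19321 ≡ 391
261^32 ≡ 391^2 = 152881 ≡ 179
40 = 32 + 8, so 261^40 ≡ 179·139 ≡ 272 (mod 631)
y^r · r^s ≡ 279·272 = 75888 ≡ 168 (mod 631)

168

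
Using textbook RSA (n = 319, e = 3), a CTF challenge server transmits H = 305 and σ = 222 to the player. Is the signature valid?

valid

Squares mod 319: σ^1≡222, σ^2≡158
3 = 2 + 1, so σ^3 ≡ 158·222 ≡ 305 (mod 319)
σ^3 mod 319 = 305 matches H.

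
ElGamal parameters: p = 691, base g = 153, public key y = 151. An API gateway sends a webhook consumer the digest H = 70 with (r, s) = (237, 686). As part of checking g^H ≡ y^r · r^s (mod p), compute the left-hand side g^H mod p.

101

Squares mod 691: 153^1≡153, 153^2≡606, 153^4≡315, 153^8≡412, 153^16≡449, 153^32≡520, 153^64≡219
70 = 64 + 4 + 2, so 153^70 ≡ 219·315·606 ≡ 101 (mod 691)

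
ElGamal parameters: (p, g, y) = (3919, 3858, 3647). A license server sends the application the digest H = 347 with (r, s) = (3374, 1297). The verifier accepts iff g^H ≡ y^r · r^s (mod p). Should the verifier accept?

Left side g^H mod p:
3858^2 = 14884164 ≡ 3721
3858^4 ≡ 3721^2 = 13845841 ≡ 14
3858^8 ≡ 14^2 = 196
3858^16 ≡ 196^2 = 38416 ≡ 3145
3858^32 ≡ 3145^2 = 9891025 ≡ 3388
3858^64 ≡ 3388^2 = 11478544 ≡ 3712
3858^128 ≡ 3712^2 = 13778944 ≡ 3659
3858^256 ≡ 3659^2 = 13388281 ≡ 977
347 = 256 + 64 + 16 + 8 + 2 + 1, so 3858^347 ≡ 977·3712·3145·196·3721·3858 ≡ 2271 (mod 3919)
Right side y^r · r^s mod p:
3647^2 = 13300609 ≡ 3442
3647^4 ≡ 3442^2 = 11847364 ≡ 227
3647^8 ≡ 227^2 = 51529 ≡ 582
3647^16 ≡ 582^2 = 338724 ≡ 1690
3647^32 ≡ 1690^2 = 2856100 ≡ 3068
3647^64 ≡ 3068^2 = 9412624 ≡ 3105
3647^128 ≡ 3105^2 = 9641025 ≡ 285
3647^256 ≡ 285^2 = 81225 ≡ 2845
3647^512 ≡ 2845^2 = 8094025 ≡ 1290
3647^1024 ≡ 1290^2 = 1664100 ≡ 2444
3647^2048 ≡ 2444^2 = 5973136 ≡ 580
3374 = 2048 + 1024 + 256 + 32 + 8 + 4 + 2, so 3647^3374 ≡ 580·2444·2845·3068·582·227·3442 ≡ 2243 (mod 3919)
3374^2 = 11383876 ≡ 3100
3374^4 ≡ 3100^2 = 9610000 ≡ 612
3374^8 ≡ 612^2 = 374544 ≡ 2239
3374^16 ≡ 2239^2 = 5013121 ≡ 720
3374^32 ≡ 720^2 = 518400 ≡ 1092
3374^64 ≡ 1092^2 = 1192464 ≡ 1088
3374^128 ≡ 1088^2 = 1183744 ≡ 206
3374^256 ≡ 206^2 = 42436 ≡ 3246
3374^512 ≡ 3246^2 = 10536516 ≡ 2244
3374^1024 ≡ 2244^2 = 5035536 ≡ 3540
1297 = 1024 + 256 + 16 + 1, so 3374^1297 ≡ 3540·3246·720·3374 ≡ 2517 (mod 3919)
2243·2517 = 5645631 ≡ 2271 (mod 3919)
2271 ≡ 2271 (mod 3919), so the signature is genuine.

accept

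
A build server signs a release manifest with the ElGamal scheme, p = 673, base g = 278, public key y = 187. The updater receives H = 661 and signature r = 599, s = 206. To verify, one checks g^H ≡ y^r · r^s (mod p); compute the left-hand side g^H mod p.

318

Squares mod 673: 278^1≡278, 278^2≡562, 278^4≡207, 278^8≡450, 278^16≡600, 278^32≡618, 278^64≡333, 278^128≡517, 278^256≡108, 278^512≡223
661 = 512 + 128 + 16 + 4 + 1, so 278^661 ≡ 223·517·600·207·278 ≡ 318 (mod 673)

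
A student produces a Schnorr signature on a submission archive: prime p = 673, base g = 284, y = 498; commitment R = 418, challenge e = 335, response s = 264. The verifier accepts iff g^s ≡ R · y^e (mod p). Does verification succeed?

fails

g^s mod p:
Squares mod 673: 284^1≡284, 284^2≡569, 284^4≡48, 284^8≡285, 284^16≡465, 284^32≡192, 284^64≡522, 284^128≡592, 284^256≡504
264 = 256 + 8, so 284^264 ≡ 504·285 ≡ 291 (mod 673)
R · y^e mod p:
Squares mod 673: 498^1≡498, 498^2≡340, 498^4≡517, 498^8≡108, 498^16≡223, 498^32≡600, 498^64≡618, 498^128≡333, 498^256≡517
335 = 256 + 64 + 8 + 4 + 2 + 1, so 498^335 ≡ 517·618·108·517·340·498 ≡ 623 (mod 673)
418·623 = 260414 ≡ 636 (mod 673)
291 ≠ 636; the check fails.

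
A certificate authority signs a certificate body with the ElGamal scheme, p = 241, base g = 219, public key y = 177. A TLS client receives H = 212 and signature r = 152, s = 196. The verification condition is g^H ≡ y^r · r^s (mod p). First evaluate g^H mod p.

219^2 = 47961 ≡ 2
219^4 ≡ 2^2 = 4
219^8 ≡ 4^2 = 16
219^16 ≡ 16^2 = 256 ≡ 15
219^32 ≡ 15^2 = 225
219^64 ≡ 225^2 = 50625 ≡ 15
219^128 ≡ 15^2 = 225
212 = 128 + 64 + 16 + 4, so 219^212 ≡ 225·15·15·4 ≡ 60 (mod 241)

60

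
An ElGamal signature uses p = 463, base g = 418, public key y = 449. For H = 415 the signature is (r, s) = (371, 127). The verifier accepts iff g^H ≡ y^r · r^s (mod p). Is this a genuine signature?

Left side g^H mod p:
418^415 mod 463 = 409
Right side y^r · r^s mod p:
449^371 mod 463 = 441
371^127 mod 463 = 255
441·255 = 112455 ≡ 409 (mod 463)
409 ≡ 409 (mod 463), so the signature is genuine.

genuine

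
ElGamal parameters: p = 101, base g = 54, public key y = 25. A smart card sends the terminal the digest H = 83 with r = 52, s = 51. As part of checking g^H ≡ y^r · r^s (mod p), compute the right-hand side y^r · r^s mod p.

79

25^52 mod 101 = 19
52^51 mod 101 = 52
y^r · r^s ≡ 19·52 = 988 ≡ 79 (mod 101)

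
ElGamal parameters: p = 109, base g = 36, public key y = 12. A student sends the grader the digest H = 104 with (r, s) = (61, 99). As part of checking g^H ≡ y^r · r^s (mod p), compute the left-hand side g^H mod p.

36^104 mod 109 = 81

81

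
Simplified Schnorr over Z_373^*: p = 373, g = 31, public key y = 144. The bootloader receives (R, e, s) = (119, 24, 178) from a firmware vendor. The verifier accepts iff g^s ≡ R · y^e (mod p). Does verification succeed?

fails

g^s mod p:
31^178 mod 373 = 351
R · y^e mod p:
144^24 mod 373 = 213
119·213 = 25347 ≡ 356 (mod 373)
351 ≠ 356; the check fails.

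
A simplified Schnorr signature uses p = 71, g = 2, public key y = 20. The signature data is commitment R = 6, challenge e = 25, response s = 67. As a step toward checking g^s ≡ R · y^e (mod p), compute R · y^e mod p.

20^25 mod 71 = 37
R · y^e ≡ 6·37 = 222 ≡ 9 (mod 71)

9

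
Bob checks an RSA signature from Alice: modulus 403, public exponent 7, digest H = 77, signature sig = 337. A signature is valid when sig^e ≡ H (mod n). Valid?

Squares mod 403: sig^1≡337, sig^2≡326, sig^4≡287
7 = 4 + 2 + 1, so sig^7 ≡ 287·326·337 ≡ 77 (mod 403)
77 = H, so the signature checks out.

yes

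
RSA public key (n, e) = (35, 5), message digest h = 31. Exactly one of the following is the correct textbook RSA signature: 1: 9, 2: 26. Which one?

Candidate 1: 9^5 mod 35 = 4
Candidate 2: 26^5 mod 35 = 31
  → matches h = 31

2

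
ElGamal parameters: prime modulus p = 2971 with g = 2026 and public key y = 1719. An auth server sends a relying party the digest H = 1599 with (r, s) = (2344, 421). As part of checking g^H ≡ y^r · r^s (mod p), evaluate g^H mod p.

969

2026^2 = 4104676 ≡ 1725
2026^4 ≡ 1725^2 = 2975625 ≡ 1654
2026^8 ≡ 1654^2 = 2735716 ≡ 2396
2026^16 ≡ 2396^2 = 5740816 ≡ 844
2026^32 ≡ 844^2 = 712336 ≡ 2267
2026^64 ≡ 2267^2 = 5139289 ≡ 2430
2026^128 ≡ 2430^2 = 5904900 ≡ 1523
2026^256 ≡ 1523^2 = 2319529 ≡ 2149
2026^512 ≡ 2149^2 = 4618201 ≡ 1267
2026^1024 ≡ 1267^2 = 1605289 ≡ 949
1599 = 1024 + 512 + 32 + 16 + 8 + 4 + 2 + 1, so 2026^1599 ≡ 949·1267·2267·844·2396·1654·1725·2026 ≡ 969 (mod 2971)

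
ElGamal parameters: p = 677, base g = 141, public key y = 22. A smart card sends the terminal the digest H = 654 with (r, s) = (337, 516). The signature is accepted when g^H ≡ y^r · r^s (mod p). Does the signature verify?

Left side g^H mod p:
141^2 = 19881 ≡ 248
141^4 ≡ 248^2 = 61504 ≡ 574
141^8 ≡ 574^2 = 329476 ≡ 454
141^16 ≡ 454^2 = 206116 ≡ 308
141^32 ≡ 308^2 = 94864 ≡ 84
141^64 ≡ 84^2 = 7056 ≡ 286
141^128 ≡ 286^2 = 81796 ≡ 556
141^256 ≡ 556^2 = 309136 ≡ 424
141^512 ≡ 424^2 = 179776 ≡ 371
654 = 512 + 128 + 8 + 4 + 2, so 141^654 ≡ 371·556·454·574·248 ≡ 341 (mod 677)
Right side y^r · r^s mod p:
22^2 = 484
22^4 ≡ 484^2 = 234256 ≡ 14
22^8 ≡ 14^2 = 196
22^16 ≡ 196^2 = 38416 ≡ 504
22^32 ≡ 504^2 = 254016 ≡ 141
22^64 ≡ 141^2 = 19881 ≡ 248
22^128 ≡ 248^2 = 61504 ≡ 574
22^256 ≡ 574^2 = 329476 ≡ 454
337 = 256 + 64 + 16 + 1, so 22^337 ≡ 454·248·504·22 ≡ 277 (mod 677)
337^2 = 113569 ≡ 510
337^4 ≡ 510^2 = 260100 ≡ 132
337^8 ≡ 132^2 = 17424 ≡ 499
337^16 ≡ 499^2 = 249001 ≡ 542
337^32 ≡ 542^2 = 293764 ≡ 623
337^64 ≡ 623^2 = 388129 ≡ 208
337^128 ≡ 208^2 = 43264 ≡ 613
337^256 ≡ 613^2 = 375769 ≡ 34
337^512 ≡ 34^2 = 1156 ≡ 479
516 = 512 + 4, so 337^516 ≡ 479·132 ≡ 267 (mod 677)
277·267 = 73959 ≡ 166 (mod 677)
341 ≠ 166, so verification fails.

does not verify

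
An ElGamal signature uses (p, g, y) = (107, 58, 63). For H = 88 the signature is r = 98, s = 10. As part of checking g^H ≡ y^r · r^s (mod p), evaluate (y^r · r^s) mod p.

63^2 = 3969 ≡ 10
63^4 ≡ 10^2 = 100
63^8 ≡ 100^2 = 10000 ≡ 49
63^16 ≡ 49^2 = 2401 ≡ 47
63^32 ≡ 47^2 = 2209 ≡ 69
63^64 ≡ 69^2 = 4761 ≡ 53
98 = 64 + 32 + 2, so 63^98 ≡ 53·69·10 ≡ 83 (mod 107)
98^2 = 9604 ≡ 81
98^4 ≡ 81^2 = 6561 ≡ 34
98^8 ≡ 34^2 = 1156 ≡ 86
10 = 8 + 2, so 98^10 ≡ 86·81 ≡ 11 (mod 107)
y^r · r^s ≡ 83·11 = 913 ≡ 57 (mod 107)

57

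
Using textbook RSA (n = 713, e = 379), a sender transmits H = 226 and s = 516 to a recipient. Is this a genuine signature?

Squares mod 713: s^1≡516, s^2≡307, s^4≡133, s^8≡577, s^16≡671, s^32≡338, s^64≡164, s^128≡515, s^256≡702
379 = 256 + 64 + 32 + 16 + 8 + 2 + 1, so s^379 ≡ 702·164·338·671·577·307·516 ≡ 226 (mod 713)
s^379 mod 713 = 226 matches H.

genuine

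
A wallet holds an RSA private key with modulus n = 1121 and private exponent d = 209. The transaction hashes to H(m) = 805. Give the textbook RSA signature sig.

999

Squares mod 1121: (H(m))^1≡805, (H(m))^2≡87, (H(m))^4≡843, (H(m))^8≡1056, (H(m))^16≡862, (H(m))^32≡942, (H(m))^64≡653, (H(m))^128≡429
209 = 128 + 64 + 16 + 1, so (H(m))^209 ≡ 429·653·862·805 ≡ 999 (mod 1121)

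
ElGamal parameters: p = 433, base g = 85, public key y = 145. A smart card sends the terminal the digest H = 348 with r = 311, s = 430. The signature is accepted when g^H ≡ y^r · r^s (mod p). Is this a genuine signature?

Left side g^H mod p:
85^348 mod 433 = 359
Right side y^r · r^s mod p:
145^311 mod 433 = 384
311^430 mod 433 = 286
384·286 = 109824 ≡ 275 (mod 433)
359 ≠ 275, so verification fails.

forged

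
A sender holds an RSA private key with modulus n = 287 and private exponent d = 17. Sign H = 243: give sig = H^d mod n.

38

H^2 ≡ 243^2 = 59049 ≡ 214
H^4 ≡ 214^2 = 45796 ≡ 163
H^8 ≡ 163^2 = 26569 ≡ 165
H^16 ≡ 165^2 = 27225 ≡ 247
17 = 16 + 1, so H^17 ≡ 247·243 ≡ 38 (mod 287)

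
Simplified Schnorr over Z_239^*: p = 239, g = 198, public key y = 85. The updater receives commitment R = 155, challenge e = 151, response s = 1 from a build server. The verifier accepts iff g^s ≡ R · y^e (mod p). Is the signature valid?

valid

g^s mod p:
198^1 mod 239 = 198
R · y^e mod p:
85^2 = 7225 ≡ 55
85^4 ≡ 55^2 = 3025 ≡ 157
85^8 ≡ 157^2 = 24649 ≡ 32
85^16 ≡ 32^2 = 1024 ≡ 68
85^32 ≡ 68^2 = 4624 ≡ 83
85^64 ≡ 83^2 = 6889 ≡ 197
85^128 ≡ 197^2 = 38809 ≡ 91
151 = 128 + 16 + 4 + 2 + 1, so 85^151 ≡ 91·68·157·55·85 ≡ 83 (mod 239)
155·83 = 12865 ≡ 198 (mod 239)
198 ≡ 198 (mod 239); signature holds.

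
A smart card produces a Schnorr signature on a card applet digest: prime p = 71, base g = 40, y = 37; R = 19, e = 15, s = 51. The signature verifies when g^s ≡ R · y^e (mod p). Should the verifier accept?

accept

g^s mod p:
40^2 = 1600 ≡ 38
40^4 ≡ 38^2 = 1444 ≡ 24
40^8 ≡ 24^2 = 576 ≡ 8
40^16 ≡ 8^2 = 64
40^32 ≡ 64^2 = 4096 ≡ 49
51 = 32 + 16 + 2 + 1, so 40^51 ≡ 49·64·38·40 ≡ 64 (mod 71)
R · y^e mod p:
37^2 = 1369 ≡ 20
37^4 ≡ 20^2 = 400 ≡ 45
37^8 ≡ 45^2 = 2025 ≡ 37
15 = 8 + 4 + 2 + 1, so 37^15 ≡ 37·45·20·37 ≡ 37 (mod 71)
19·37 = 703 ≡ 64 (mod 71)
64 ≡ 64 (mod 71); signature holds.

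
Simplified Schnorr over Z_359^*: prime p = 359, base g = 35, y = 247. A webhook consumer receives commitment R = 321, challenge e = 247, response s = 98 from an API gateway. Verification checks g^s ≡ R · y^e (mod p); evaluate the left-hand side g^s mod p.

35^2 = 1225 ≡ 148
35^4 ≡ 148^2 = 21904 ≡ 5
35^8 ≡ 5^2 = 25
35^16 ≡ 25^2 = 625 ≡ 266
35^32 ≡ 266^2 = 70756 ≡ 33
35^64 ≡ 33^2 = 1089 ≡ 12
98 = 64 + 32 + 2, so 35^98 ≡ 12·33·148 ≡ 91 (mod 359)

91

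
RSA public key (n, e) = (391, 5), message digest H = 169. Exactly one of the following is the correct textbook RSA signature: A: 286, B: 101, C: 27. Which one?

Candidate A: Squares mod 391: 286^1≡286, 286^2≡77, 286^4≡64; 5 = 4 + 1, so 286^5 ≡ 64·286 ≡ 318 (mod 391)
Candidate B: Squares mod 391: 101^1≡101, 101^2≡35, 101^4≡52; 5 = 4 + 1, so 101^5 ≡ 52·101 ≡ 169 (mod 391)
  → matches H = 169
Candidate C: Squares mod 391: 27^1≡27, 27^2≡338, 27^4≡72; 5 = 4 + 1, so 27^5 ≡ 72·27 ≡ 380 (mod 391)

B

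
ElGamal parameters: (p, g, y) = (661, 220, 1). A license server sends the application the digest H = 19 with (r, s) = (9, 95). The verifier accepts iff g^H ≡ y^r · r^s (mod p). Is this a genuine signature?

Left side g^H mod p:
220^2 = 48400 ≡ 147
220^4 ≡ 147^2 = 21609 ≡ 457
220^8 ≡ 457^2 = 208849 ≡ 634
220^16 ≡ 634^2 = 401956 ≡ 68
19 = 16 + 2 + 1, so 220^19 ≡ 68·147·220 ≡ 634 (mod 661)
Right side y^r · r^s mod p:
1^2 = 1
1^4 ≡ 1^2 = 1
1^8 ≡ 1^2 = 1
9 = 8 + 1, so 1^9 ≡ 1·1 ≡ 1 (mod 661)
9^2 = 81
9^4 ≡ 81^2 = 6561 ≡ 612
9^8 ≡ 612^2 = 374544 ≡ 418
9^16 ≡ 418^2 = 174724 ≡ 220
9^32 ≡ 220^2 = 48400 ≡ 147
9^64 ≡ 147^2 = 21609 ≡ 457
95 = 64 + 16 + 8 + 4 + 2 + 1, so 9^95 ≡ 457·220·418·612·81·9 ≡ 634 (mod 661)
1·634 = 634 ≡ 634 (mod 661)
634 ≡ 634 (mod 661), so the signature is genuine.

genuine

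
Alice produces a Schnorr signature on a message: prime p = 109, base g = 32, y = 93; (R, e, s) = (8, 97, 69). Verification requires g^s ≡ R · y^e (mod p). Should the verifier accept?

g^s mod p:
32^2 = 1024 ≡ 43
32^4 ≡ 43^2 = 1849 ≡ 105
32^8 ≡ 105^2 = 11025 ≡ 16
32^16 ≡ 16^2 = 256 ≡ 38
32^32 ≡ 38^2 = 1444 ≡ 27
32^64 ≡ 27^2 = 729 ≡ 75
69 = 64 + 4 + 1, so 32^69 ≡ 75·105·32 ≡ 101 (mod 109)
R · y^e mod p:
93^2 = 8649 ≡ 38
93^4 ≡ 38^2 = 1444 ≡ 27
93^8 ≡ 27^2 = 729 ≡ 75
93^16 ≡ 75^2 = 5625 ≡ 66
93^32 ≡ 66^2 = 4356 ≡ 105
93^64 ≡ 105^2 = 11025 ≡ 16
97 = 64 + 32 + 1, so 93^97 ≡ 16·105·93 ≡ 43 (mod 109)
8·43 = 344 ≡ 17 (mod 109)
101 ≠ 17; the check fails.

reject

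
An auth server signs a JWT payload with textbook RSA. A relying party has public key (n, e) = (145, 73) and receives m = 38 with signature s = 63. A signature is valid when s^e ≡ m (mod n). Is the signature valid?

valid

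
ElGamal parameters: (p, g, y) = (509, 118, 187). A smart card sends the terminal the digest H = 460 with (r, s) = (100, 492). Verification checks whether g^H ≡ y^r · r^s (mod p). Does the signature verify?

verifies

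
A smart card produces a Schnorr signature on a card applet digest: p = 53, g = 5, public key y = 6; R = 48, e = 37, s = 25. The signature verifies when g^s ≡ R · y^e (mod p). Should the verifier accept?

g^s mod p:
5^2 = 25
5^4 ≡ 25^2 = 625 ≡ 42
5^8 ≡ 42^2 = 1764 ≡ 15
5^16 ≡ 15^2 = 225 ≡ 13
25 = 16 + 8 + 1, so 5^25 ≡ 13·15·5 ≡ 21 (mod 53)
R · y^e mod p:
6^2 = 36
6^4 ≡ 36^2 = 1296 ≡ 24
6^8 ≡ 24^2 = 576 ≡ 46
6^16 ≡ 46^2 = 2116 ≡ 49
6^32 ≡ 49^2 = 2401 ≡ 16
37 = 32 + 4 + 1, so 6^37 ≡ 16·24·6 ≡ 25 (mod 53)
48·25 = 1200 ≡ 34 (mod 53)
21 ≠ 34; the check fails.

reject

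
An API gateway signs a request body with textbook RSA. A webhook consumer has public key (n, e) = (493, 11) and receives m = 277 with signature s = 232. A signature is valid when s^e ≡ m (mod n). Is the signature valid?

invalid

s^2 ≡ 232^2 = 53824 ≡ 87
s^4 ≡ 87^2 = 7569 ≡ 174
s^8 ≡ 174^2 = 30276 ≡ 203
11 = 8 + 2 + 1, so s^11 ≡ 203·87·232 ≡ 29 (mod 493)
The recovered value 29 does not match the digest 277.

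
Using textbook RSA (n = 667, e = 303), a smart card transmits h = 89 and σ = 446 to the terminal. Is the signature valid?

σ^303 mod 667 = 578
578 ≠ 89, so verification fails.

invalid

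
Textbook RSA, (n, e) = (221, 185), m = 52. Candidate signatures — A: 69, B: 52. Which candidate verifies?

Candidate A: 69^2 = 4761 ≡ 120; 69^4 ≡ 120^2 = 14400 ≡ 35; 69^8 ≡ 35^2 = 1225 ≡ 120; 69^16 ≡ 120^2 = 14400 ≡ 35; 69^32 ≡ 35^2 = 1225 ≡ 120; 69^64 ≡ 120^2 = 14400 ≡ 35; 69^128 ≡ 35^2 = 1225 ≡ 120; 185 = 128 + 32 + 16 + 8 + 1, so 69^185 ≡ 120·120·35·120·69 ≡ 205 (mod 221)
Candidate B: 52^2 = 2704 ≡ 52; 52^4 ≡ 52^2 = 2704 ≡ 52; 52^8 ≡ 52^2 = 2704 ≡ 52; 52^16 ≡ 52^2 = 2704 ≡ 52; 52^32 ≡ 52^2 = 2704 ≡ 52; 52^64 ≡ 52^2 = 2704 ≡ 52; 52^128 ≡ 52^2 = 2704 ≡ 52; 185 = 128 + 32 + 16 + 8 + 1, so 52^185 ≡ 52·52·52·52·52 ≡ 52 (mod 221)
  → matches m = 52

B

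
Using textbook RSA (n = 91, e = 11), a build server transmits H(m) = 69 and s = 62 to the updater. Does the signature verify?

s^2 ≡ 62^2 = 3844 ≡ 22
s^4 ≡ 22^2 = 484 ≡ 29
s^8 ≡ 29^2 = 841 ≡ 22
11 = 8 + 2 + 1, so s^11 ≡ 22·22·62 ≡ 69 (mod 91)
s^11 mod 91 = 69 matches H(m).

verifies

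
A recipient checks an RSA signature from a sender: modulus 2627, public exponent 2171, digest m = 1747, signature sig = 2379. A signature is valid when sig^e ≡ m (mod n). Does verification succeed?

fails

Squares mod 2627: sig^1≡2379, sig^2≡1083, sig^4≡1247, sig^8≡2452, sig^16≡1728, sig^32≡1712, sig^64≡1839, sig^128≡972, sig^256≡1691, sig^512≡1305, sig^1024≡729, sig^2048≡787
2171 = 2048 + 64 + 32 + 16 + 8 + 2 + 1, so sig^2171 ≡ 787·1839·1712·1728·2452·1083·2379 ≡ 249 (mod 2627)
The recovered value 249 does not match the digest 1747.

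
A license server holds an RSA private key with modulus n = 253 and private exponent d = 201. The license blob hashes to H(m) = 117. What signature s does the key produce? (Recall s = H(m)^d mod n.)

238

Squares mod 253: (H(m))^1≡117, (H(m))^2≡27, (H(m))^4≡223, (H(m))^8≡141, (H(m))^16≡147, (H(m))^32≡104, (H(m))^64≡190, (H(m))^128≡174
201 = 128 + 64 + 8 + 1, so (H(m))^201 ≡ 174·190·141·117 ≡ 238 (mod 253)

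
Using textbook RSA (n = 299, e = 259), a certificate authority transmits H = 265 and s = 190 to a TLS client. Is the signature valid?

valid

Squares mod 299: s^1≡190, s^2≡220, s^4≡261, s^8≡248, s^16≡209, s^32≡27, s^64≡131, s^128≡118, s^256≡170
259 = 256 + 2 + 1, so s^259 ≡ 170·220·190 ≡ 265 (mod 299)
Since 265 equals the digest 265, verification succeeds.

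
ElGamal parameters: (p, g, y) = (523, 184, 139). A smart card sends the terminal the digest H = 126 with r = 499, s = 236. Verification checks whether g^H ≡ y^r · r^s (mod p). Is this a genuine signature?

Left side g^H mod p:
184^126 mod 523 = 473
Right side y^r · r^s mod p:
139^499 mod 523 = 320
499^236 mod 523 = 195
320·195 = 62400 ≡ 163 (mod 523)
473 ≠ 163, so verification fails.

forged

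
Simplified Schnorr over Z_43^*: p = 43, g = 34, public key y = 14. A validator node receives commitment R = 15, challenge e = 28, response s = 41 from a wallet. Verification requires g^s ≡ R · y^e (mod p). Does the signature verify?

g^s mod p:
34^2 = 1156 ≡ 38
34^4 ≡ 38^2 = 1444 ≡ 25
34^8 ≡ 25^2 = 625 ≡ 23
34^16 ≡ 23^2 = 529 ≡ 13
34^32 ≡ 13^2 = 169 ≡ 40
41 = 32 + 8 + 1, so 34^41 ≡ 40·23·34 ≡ 19 (mod 43)
R · y^e mod p:
14^2 = 196 ≡ 24
14^4 ≡ 24^2 = 576 ≡ 17
14^8 ≡ 17^2 = 289 ≡ 31
14^16 ≡ 31^2 = 961 ≡ 15
28 = 16 + 8 + 4, so 14^28 ≡ 15·31·17 ≡ 36 (mod 43)
15·36 = 540 ≡ 24 (mod 43)
19 ≠ 24; the check fails.

does not verify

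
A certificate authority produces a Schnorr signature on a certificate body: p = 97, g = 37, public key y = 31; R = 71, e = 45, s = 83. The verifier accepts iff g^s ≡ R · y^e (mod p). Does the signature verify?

verifies

g^s mod p:
37^2 = 1369 ≡ 11
37^4 ≡ 11^2 = 121 ≡ 24
37^8 ≡ 24^2 = 576 ≡ 91
37^16 ≡ 91^2 = 8281 ≡ 36
37^32 ≡ 36^2 = 1296 ≡ 35
37^64 ≡ 35^2 = 1225 ≡ 61
83 = 64 + 16 + 2 + 1, so 37^83 ≡ 61·36·11·37 ≡ 14 (mod 97)
R · y^e mod p:
31^2 = 961 ≡ 88
31^4 ≡ 88^2 = 7744 ≡ 81
31^8 ≡ 81^2 = 6561 ≡ 62
31^16 ≡ 62^2 = 3844 ≡ 61
31^32 ≡ 61^2 = 3721 ≡ 35
45 = 32 + 8 + 4 + 1, so 31^45 ≡ 35·62·81·31 ≡ 89 (mod 97)
71·89 = 6319 ≡ 14 (mod 97)
14 ≡ 14 (mod 97); signature holds.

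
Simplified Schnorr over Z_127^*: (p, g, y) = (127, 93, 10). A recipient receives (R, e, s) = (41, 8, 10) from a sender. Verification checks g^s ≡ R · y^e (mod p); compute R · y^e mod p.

72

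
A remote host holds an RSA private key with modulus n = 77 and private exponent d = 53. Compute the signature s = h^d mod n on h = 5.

59

h^2 ≡ 5^2 = 25
h^4 ≡ 25^2 = 625 ≡ 9
h^8 ≡ 9^2 = 81 ≡ 4
h^16 ≡ 4^2 = 16
h^32 ≡ 16^2 = 256 ≡ 25
53 = 32 + 16 + 4 + 1, so h^53 ≡ 25·16·9·5 ≡ 59 (mod 77)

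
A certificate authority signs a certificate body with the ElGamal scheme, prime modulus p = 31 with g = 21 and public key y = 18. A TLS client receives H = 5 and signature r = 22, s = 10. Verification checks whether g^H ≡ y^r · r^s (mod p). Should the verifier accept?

reject

Left side g^H mod p:
Squares mod 31: 21^1≡21, 21^2≡7, 21^4≡18
5 = 4 + 1, so 21^5 ≡ 18·21 ≡ 6 (mod 31)
Right side y^r · r^s mod p:
Squares mod 31: 18^1≡18, 18^2≡14, 18^4≡10, 18^8≡7, 18^16≡18
22 = 16 + 4 + 2, so 18^22 ≡ 18·10·14 ≡ 9 (mod 31)
Squares mod 31: 22^1≡22, 22^2≡19, 22^4≡20, 22^8≡28
10 = 8 + 2, so 22^10 ≡ 28·19 ≡ 5 (mod 31)
9·5 = 45 ≡ 14 (mod 31)
6 ≠ 14, so verification fails.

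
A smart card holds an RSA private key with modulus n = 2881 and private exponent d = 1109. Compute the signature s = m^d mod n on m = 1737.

1399

m^1109 mod 2881 = 1399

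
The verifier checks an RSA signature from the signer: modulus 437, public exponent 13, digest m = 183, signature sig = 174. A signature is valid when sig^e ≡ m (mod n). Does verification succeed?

sig^13 mod 437 = 261
261 ≠ 183, so verification fails.

fails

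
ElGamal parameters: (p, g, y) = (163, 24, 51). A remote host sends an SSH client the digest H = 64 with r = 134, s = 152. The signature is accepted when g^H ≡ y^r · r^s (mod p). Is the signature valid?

valid

Left side g^H mod p:
Squares mod 163: 24^1≡24, 24^2≡87, 24^4≡71, 24^8≡151, 24^16≡144, 24^32≡35, 24^64≡84
24^64 ≡ 84 (mod 163)
Right side y^r · r^s mod p:
Squares mod 163: 51^1≡51, 51^2≡156, 51^4≡49, 51^8≡119, 51^16≡143, 51^32≡74, 51^64≡97, 51^128≡118
134 = 128 + 4 + 2, so 51^134 ≡ 118·49·156 ≡ 113 (mod 163)
Squares mod 163: 134^1≡134, 134^2≡26, 134^4≡24, 134^8≡87, 134^16≡71, 134^32≡151, 134^64≡144, 134^128≡35
152 = 128 + 16 + 8, so 134^152 ≡ 35·71·87 ≡ 57 (mod 163)
113·57 = 6441 ≡ 84 (mod 163)
84 ≡ 84 (mod 163), so the signature is genuine.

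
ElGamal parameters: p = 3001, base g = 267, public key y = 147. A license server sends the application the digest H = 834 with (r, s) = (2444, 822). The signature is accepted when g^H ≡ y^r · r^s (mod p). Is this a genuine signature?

genuine

Left side g^H mod p:
Squares mod 3001: 267^1≡267, 267^2≡2266, 267^4≡45, 267^8≡2025, 267^16≡1259, 267^32≡553, 267^64≡2708, 267^128≡1821, 267^256≡2937, 267^512≡1095
834 = 512 + 256 + 64 + 2, so 267^834 ≡ 1095·2937·2708·2266 ≡ 1617 (mod 3001)
Right side y^r · r^s mod p:
Squares mod 3001: 147^1≡147, 147^2≡602, 147^4≡2284, 147^8≡918, 147^16≡2444, 147^32≡1146, 147^64≡1879, 147^128≡1465, 147^256≡510, 147^512≡2014, 147^1024≡1845, 147^2048≡891
2444 = 2048 + 256 + 128 + 8 + 4, so 147^2444 ≡ 891·510·1465·918·2284 ≡ 272 (mod 3001)
Squares mod 3001: 2444^1≡2444, 2444^2≡1146, 2444^4≡1879, 2444^8≡1465, 2444^16≡510, 2444^32≡2014, 2444^64≡1845, 2444^128≡891, 2444^256≡1617, 2444^512≡818
822 = 512 + 256 + 32 + 16 + 4 + 2, so 2444^822 ≡ 818·1617·2014·510·1879·1146 ≡ 2025 (mod 3001)
272·2025 = 550800 ≡ 1617 (mod 3001)
1617 ≡ 1617 (mod 3001), so the signature is genuine.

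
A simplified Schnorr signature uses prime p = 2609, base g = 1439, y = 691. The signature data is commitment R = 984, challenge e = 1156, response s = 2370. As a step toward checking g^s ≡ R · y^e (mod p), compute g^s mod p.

1701

Squares mod 2609: 1439^1≡1439, 1439^2≡1784, 1439^4≡2285, 1439^8≡616, 1439^16≡1151, 1439^32≡2038, 1439^64≡2525, 1439^128≡1838, 1439^256≡2198, 1439^512≡1945, 1439^1024≡2584, 1439^2048≡625
2370 = 2048 + 256 + 64 + 2, so 1439^2370 ≡ 625·2198·2525·1784 ≡ 1701 (mod 2609)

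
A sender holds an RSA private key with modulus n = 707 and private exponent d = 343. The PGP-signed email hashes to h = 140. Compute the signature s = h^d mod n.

h^2 ≡ 140^2 = 19600 ≡ 511
h^4 ≡ 511^2 = 261121 ≡ 238
h^8 ≡ 238^2 = 56644 ≡ 84
h^16 ≡ 84^2 = 7056 ≡ 693
h^32 ≡ 693^2 = 480249 ≡ 196
h^64 ≡ 196^2 = 38416 ≡ 238
h^128 ≡ 238^2 = 56644 ≡ 84
h^256 ≡ 84^2 = 7056 ≡ 693
343 = 256 + 64 + 16 + 4 + 2 + 1, so h^343 ≡ 693·238·693·238·511·140 ≡ 133 (mod 707)

133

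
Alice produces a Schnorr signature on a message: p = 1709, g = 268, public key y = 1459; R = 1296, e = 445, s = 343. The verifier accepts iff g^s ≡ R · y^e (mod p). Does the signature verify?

verifies

g^s mod p:
268^343 mod 1709 = 1478
R · y^e mod p:
1459^445 mod 1709 = 1333
1296·1333 = 1727568 ≡ 1478 (mod 1709)
1478 ≡ 1478 (mod 1709); signature holds.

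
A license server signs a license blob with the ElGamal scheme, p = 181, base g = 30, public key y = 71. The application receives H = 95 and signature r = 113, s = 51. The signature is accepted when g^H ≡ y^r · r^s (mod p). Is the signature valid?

Left side g^H mod p:
Squares mod 181: 30^1≡30, 30^2≡176, 30^4≡25, 30^8≡82, 30^16≡27, 30^32≡5, 30^64≡25
95 = 64 + 16 + 8 + 4 + 2 + 1, so 30^95 ≡ 25·27·82·25·176·30 ≡ 155 (mod 181)
Right side y^r · r^s mod p:
Squares mod 181: 71^1≡71, 71^2≡154, 71^4≡5, 71^8≡25, 71^16≡82, 71^32≡27, 71^64≡5
113 = 64 + 32 + 16 + 1, so 71^113 ≡ 5·27·82·71 ≡ 68 (mod 181)
Squares mod 181: 113^1≡113, 113^2≡99, 113^4≡27, 113^8≡5, 113^16≡25, 113^32≡82
51 = 32 + 16 + 2 + 1, so 113^51 ≡ 82·25·99·113 ≡ 107 (mod 181)
68·107 = 7276 ≡ 36 (mod 181)
155 ≠ 36, so verification fails.

invalid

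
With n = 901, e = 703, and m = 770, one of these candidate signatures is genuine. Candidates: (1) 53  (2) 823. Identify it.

Candidate 1: Squares mod 901: 53^1≡53, 53^2≡106, 53^4≡424, 53^8≡477, 53^16≡477, 53^32≡477, 53^64≡477, 53^128≡477, 53^256≡477, 53^512≡477; 703 = 512 + 128 + 32 + 16 + 8 + 4 + 2 + 1, so 53^703 ≡ 477·477·477·477·477·424·106·53 ≡ 689 (mod 901)
Candidate 2: Squares mod 901: 823^1≡823, 823^2≡678, 823^4≡174, 823^8≡543, 823^16≡222, 823^32≡630, 823^64≡460, 823^128≡766, 823^256≡205, 823^512≡579; 703 = 512 + 128 + 32 + 16 + 8 + 4 + 2 + 1, so 823^703 ≡ 579·766·630·222·543·174·678·823 ≡ 770 (mod 901)
  → matches m = 770

2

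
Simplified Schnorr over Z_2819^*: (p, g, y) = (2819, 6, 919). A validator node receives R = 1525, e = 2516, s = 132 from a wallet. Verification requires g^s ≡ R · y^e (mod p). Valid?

no

g^s mod p:
6^2 = 36
6^4 ≡ 36^2 = 1296
6^8 ≡ 1296^2 = 1679616 ≡ 2311
6^16 ≡ 2311^2 = 5340721 ≡ 1535
6^32 ≡ 1535^2 = 2356225 ≡ 2360
6^64 ≡ 2360^2 = 5569600 ≡ 2075
6^128 ≡ 2075^2 = 4305625 ≡ 1012
132 = 128 + 4, so 6^132 ≡ 1012·1296 ≡ 717 (mod 2819)
R · y^e mod p:
919^2 = 844561 ≡ 1680
919^4 ≡ 1680^2 = 2822400 ≡ 581
919^8 ≡ 581^2 = 337561 ≡ 2100
919^16 ≡ 2100^2 = 4410000 ≡ 1084
919^32 ≡ 1084^2 = 1175056 ≡ 2352
919^64 ≡ 2352^2 = 5531904 ≡ 1026
919^128 ≡ 1026^2 = 1052676 ≡ 1189
919^256 ≡ 1189^2 = 1413721 ≡ 1402
919^512 ≡ 1402^2 = 1965604 ≡ 761
919^1024 ≡ 761^2 = 579121 ≡ 1226
919^2048 ≡ 1226^2 = 1503076 ≡ 549
2516 = 2048 + 256 + 128 + 64 + 16 + 4, so 919^2516 ≡ 549·1402·1189·1026·1084·581 ≡ 1835 (mod 2819)
1525·1835 = 2798375 ≡ 1927 (mod 2819)
717 ≠ 1927; the check fails.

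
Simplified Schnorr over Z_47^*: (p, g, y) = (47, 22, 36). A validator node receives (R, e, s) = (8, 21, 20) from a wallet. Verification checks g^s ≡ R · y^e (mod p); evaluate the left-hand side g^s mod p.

9

22^20 mod 47 = 9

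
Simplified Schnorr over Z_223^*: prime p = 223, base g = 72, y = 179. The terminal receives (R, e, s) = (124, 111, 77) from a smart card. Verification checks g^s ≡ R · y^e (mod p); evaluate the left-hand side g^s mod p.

124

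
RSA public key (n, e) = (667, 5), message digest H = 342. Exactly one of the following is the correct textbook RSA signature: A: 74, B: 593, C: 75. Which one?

A

Candidate A: Squares mod 667: 74^1≡74, 74^2≡140, 74^4≡257; 5 = 4 + 1, so 74^5 ≡ 257·74 ≡ 342 (mod 667)
  → matches H = 342
Candidate B: Squares mod 667: 593^1≡593, 593^2≡140, 593^4≡257; 5 = 4 + 1, so 593^5 ≡ 257·593 ≡ 325 (mod 667)
Candidate C: Squares mod 667: 75^1≡75, 75^2≡289, 75^4≡146; 5 = 4 + 1, so 75^5 ≡ 146·75 ≡ 278 (mod 667)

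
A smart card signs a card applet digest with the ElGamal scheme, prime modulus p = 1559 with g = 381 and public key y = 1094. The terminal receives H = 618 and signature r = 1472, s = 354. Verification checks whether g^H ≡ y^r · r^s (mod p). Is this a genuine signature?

Left side g^H mod p:
Squares mod 1559: 381^1≡381, 381^2≡174, 381^4≡655, 381^8≡300, 381^16≡1137, 381^32≡358, 381^64≡326, 381^128≡264, 381^256≡1100, 381^512≡216
618 = 512 + 64 + 32 + 8 + 2, so 381^618 ≡ 216·326·358·300·174 ≡ 1144 (mod 1559)
Right side y^r · r^s mod p:
Squares mod 1559: 1094^1≡1094, 1094^2≡1083, 1094^4≡521, 1094^8≡175, 1094^16≡1004, 1094^32≡902, 1094^64≡1365, 1094^128≡220, 1094^256≡71, 1094^512≡364, 1094^1024≡1540
1472 = 1024 + 256 + 128 + 64, so 1094^1472 ≡ 1540·71·220·1365 ≡ 1450 (mod 1559)
Squares mod 1559: 1472^1≡1472, 1472^2≡1333, 1472^4≡1188, 1472^8≡449, 1472^16≡490, 1472^32≡14, 1472^64≡196, 1472^128≡1000, 1472^256≡681
354 = 256 + 64 + 32 + 2, so 1472^354 ≡ 681·196·14·1333 ≡ 1005 (mod 1559)
1450·1005 = 1457250 ≡ 1144 (mod 1559)
1144 ≡ 1144 (mod 1559), so the signature is genuine.

genuine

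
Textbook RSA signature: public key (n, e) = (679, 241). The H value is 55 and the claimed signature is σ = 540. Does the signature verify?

Squares mod 679: σ^1≡540, σ^2≡309, σ^4≡421, σ^8≡22, σ^16≡484, σ^32≡1, σ^64≡1, σ^128≡1
241 = 128 + 64 + 32 + 16 + 1, so σ^241 ≡ 1·1·1·484·540 ≡ 624 (mod 679)
The recovered value 624 does not match the digest 55.

does not verify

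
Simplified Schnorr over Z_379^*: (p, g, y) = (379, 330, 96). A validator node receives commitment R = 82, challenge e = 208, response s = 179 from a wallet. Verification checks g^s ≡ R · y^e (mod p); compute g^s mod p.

Squares mod 379: 330^1≡330, 330^2≡127, 330^4≡211, 330^8≡178, 330^16≡227, 330^32≡364, 330^64≡225, 330^128≡218
179 = 128 + 32 + 16 + 2 + 1, so 330^179 ≡ 218·364·227·127·330 ≡ 99 (mod 379)

99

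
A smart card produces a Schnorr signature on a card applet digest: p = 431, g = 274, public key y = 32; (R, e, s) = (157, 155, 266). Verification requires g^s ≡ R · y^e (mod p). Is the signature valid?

invalid

g^s mod p:
274^2 = 75076 ≡ 82
274^4 ≡ 82^2 = 6724 ≡ 259
274^8 ≡ 259^2 = 67081 ≡ 276
274^16 ≡ 276^2 = 76176 ≡ 320
274^32 ≡ 320^2 = 102400 ≡ 253
274^64 ≡ 253^2 = 64009 ≡ 221
274^128 ≡ 221^2 = 48841 ≡ 138
274^256 ≡ 138^2 = 19044 ≡ 80
266 = 256 + 8 + 2, so 274^266 ≡ 80·276·82 ≡ 360 (mod 431)
R · y^e mod p:
32^2 = 1024 ≡ 162
32^4 ≡ 162^2 = 26244 ≡ 384
32^8 ≡ 384^2 = 147456 ≡ 54
32^16 ≡ 54^2 = 2916 ≡ 330
32^32 ≡ 330^2 = 108900 ≡ 288
32^64 ≡ 288^2 = 82944 ≡ 192
32^128 ≡ 192^2 = 36864 ≡ 229
155 = 128 + 16 + 8 + 2 + 1, so 32^155 ≡ 229·330·54·162·32 ≡ 2 (mod 431)
157·2 = 314 ≡ 314 (mod 431)
360 ≠ 314; the check fails.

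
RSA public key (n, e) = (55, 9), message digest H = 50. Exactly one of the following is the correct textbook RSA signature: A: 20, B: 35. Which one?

Candidate A: 20^2 = 400 ≡ 15; 20^4 ≡ 15^2 = 225 ≡ 5; 20^8 ≡ 5^2 = 25; 9 = 8 + 1, so 20^9 ≡ 25·20 ≡ 5 (mod 55)
Candidate B: 35^2 = 1225 ≡ 15; 35^4 ≡ 15^2 = 225 ≡ 5; 35^8 ≡ 5^2 = 25; 9 = 8 + 1, so 35^9 ≡ 25·35 ≡ 50 (mod 55)
  → matches H = 50

B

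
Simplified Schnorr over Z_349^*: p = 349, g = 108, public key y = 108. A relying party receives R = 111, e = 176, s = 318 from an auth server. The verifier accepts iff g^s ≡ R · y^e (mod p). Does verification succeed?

g^s mod p:
108^2 = 11664 ≡ 147
108^4 ≡ 147^2 = 21609 ≡ 320
108^8 ≡ 320^2 = 102400 ≡ 143
108^16 ≡ 143^2 = 20449 ≡ 207
108^32 ≡ 207^2 = 42849 ≡ 271
108^64 ≡ 271^2 = 73441 ≡ 151
108^128 ≡ 151^2 = 22801 ≡ 116
108^256 ≡ 116^2 = 13456 ≡ 194
318 = 256 + 32 + 16 + 8 + 4 + 2, so 108^318 ≡ 194·271·207·143·320·147 ≡ 280 (mod 349)
R · y^e mod p:
108^2 = 11664 ≡ 147
108^4 ≡ 147^2 = 21609 ≡ 320
108^8 ≡ 320^2 = 102400 ≡ 143
108^16 ≡ 143^2 = 20449 ≡ 207
108^32 ≡ 207^2 = 42849 ≡ 271
108^64 ≡ 271^2 = 73441 ≡ 151
108^128 ≡ 151^2 = 22801 ≡ 116
176 = 128 + 32 + 16, so 108^176 ≡ 116·271·207 ≡ 147 (mod 349)
111·147 = 16317 ≡ 263 (mod 349)
280 ≠ 263; the check fails.

fails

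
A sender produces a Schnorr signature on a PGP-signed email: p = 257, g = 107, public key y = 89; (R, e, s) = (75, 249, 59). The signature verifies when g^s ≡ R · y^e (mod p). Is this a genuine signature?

forged

g^s mod p:
Squares mod 257: 107^1≡107, 107^2≡141, 107^4≡92, 107^8≡240, 107^16≡32, 107^32≡253
59 = 32 + 16 + 8 + 2 + 1, so 107^59 ≡ 253·32·240·141·107 ≡ 132 (mod 257)
R · y^e mod p:
Squares mod 257: 89^1≡89, 89^2≡211, 89^4≡60, 89^8≡2, 89^16≡4, 89^32≡16, 89^64≡256, 89^128≡1
249 = 128 + 64 + 32 + 16 + 8 + 1, so 89^249 ≡ 1·256·16·4·2·89 ≡ 173 (mod 257)
75·173 = 12975 ≡ 125 (mod 257)
132 ≠ 125; the check fails.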